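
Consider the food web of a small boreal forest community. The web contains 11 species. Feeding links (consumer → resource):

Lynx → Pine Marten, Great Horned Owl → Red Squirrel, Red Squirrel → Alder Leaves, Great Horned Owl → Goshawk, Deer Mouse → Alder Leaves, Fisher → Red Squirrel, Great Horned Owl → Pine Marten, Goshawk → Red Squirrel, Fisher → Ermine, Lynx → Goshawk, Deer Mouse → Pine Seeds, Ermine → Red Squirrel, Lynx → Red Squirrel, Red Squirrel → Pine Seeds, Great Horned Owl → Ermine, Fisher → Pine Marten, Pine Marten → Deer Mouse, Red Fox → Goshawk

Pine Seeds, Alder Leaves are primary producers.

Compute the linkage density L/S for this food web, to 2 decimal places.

L/S = 1.64

There are L = 18 links among S = 11 species.
L/S = 18/11 = 1.6364 ≈ 1.64.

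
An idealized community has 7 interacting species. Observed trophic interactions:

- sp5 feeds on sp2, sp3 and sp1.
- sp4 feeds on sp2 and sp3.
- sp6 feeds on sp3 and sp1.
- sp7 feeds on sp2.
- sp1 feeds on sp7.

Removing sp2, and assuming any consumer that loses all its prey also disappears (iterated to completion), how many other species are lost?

Remove sp2.
Round 1: sp7 (all prey gone) → extinct.
Round 2: sp1 (all prey gone) → extinct.
No further losses. Total secondary extinctions: 2.

2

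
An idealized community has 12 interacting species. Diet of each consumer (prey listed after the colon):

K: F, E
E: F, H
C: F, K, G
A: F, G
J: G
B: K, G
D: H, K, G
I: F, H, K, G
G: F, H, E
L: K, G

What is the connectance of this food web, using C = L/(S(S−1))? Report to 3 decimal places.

C = 0.182

The web has S = 12 species and L = 24 feeding links.
C = L / (S(S−1)) = 24 / 132 = 0.1818 ≈ 0.182.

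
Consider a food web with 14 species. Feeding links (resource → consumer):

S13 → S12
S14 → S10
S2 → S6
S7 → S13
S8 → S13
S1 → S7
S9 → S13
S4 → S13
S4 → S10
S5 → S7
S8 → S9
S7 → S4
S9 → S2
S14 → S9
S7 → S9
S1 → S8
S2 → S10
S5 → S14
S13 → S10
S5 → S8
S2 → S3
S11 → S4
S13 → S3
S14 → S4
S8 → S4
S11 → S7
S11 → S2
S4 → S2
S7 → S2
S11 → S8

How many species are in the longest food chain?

One longest chain: S5 → S14 → S4 → S13 → S10.
It has 5 species and 4 links.

5 species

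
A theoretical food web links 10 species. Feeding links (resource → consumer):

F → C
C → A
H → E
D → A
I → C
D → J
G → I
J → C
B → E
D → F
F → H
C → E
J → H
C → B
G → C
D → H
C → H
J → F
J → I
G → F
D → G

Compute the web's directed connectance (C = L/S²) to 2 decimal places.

C = 0.21

The web has S = 10 species and L = 21 feeding links.
C = L / S² = 21 / 100 = 0.2100 ≈ 0.21.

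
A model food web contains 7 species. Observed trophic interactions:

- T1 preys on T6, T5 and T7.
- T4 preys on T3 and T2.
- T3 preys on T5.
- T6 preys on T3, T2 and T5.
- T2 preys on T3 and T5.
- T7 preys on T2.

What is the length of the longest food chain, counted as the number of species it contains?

One longest chain: T5 → T3 → T2 → T6 → T1.
It has 5 species and 4 links.

5 species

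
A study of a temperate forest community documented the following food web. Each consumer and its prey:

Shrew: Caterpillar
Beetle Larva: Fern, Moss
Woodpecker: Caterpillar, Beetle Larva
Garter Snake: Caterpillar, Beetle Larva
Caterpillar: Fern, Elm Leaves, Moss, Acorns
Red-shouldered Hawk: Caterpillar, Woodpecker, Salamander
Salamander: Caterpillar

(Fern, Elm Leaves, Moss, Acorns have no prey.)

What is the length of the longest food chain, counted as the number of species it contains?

One longest chain: Fern → Caterpillar → Salamander → Red-shouldered Hawk.
It has 4 species and 3 links.

4 species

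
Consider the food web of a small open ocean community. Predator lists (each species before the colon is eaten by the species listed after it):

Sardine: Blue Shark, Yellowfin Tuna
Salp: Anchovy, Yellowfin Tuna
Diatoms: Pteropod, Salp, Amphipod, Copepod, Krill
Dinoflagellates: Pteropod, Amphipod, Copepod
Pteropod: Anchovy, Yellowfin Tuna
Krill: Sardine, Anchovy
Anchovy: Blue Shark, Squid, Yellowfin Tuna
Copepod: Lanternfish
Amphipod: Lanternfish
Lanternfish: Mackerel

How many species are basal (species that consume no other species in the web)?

Basal species (no prey listed): Diatoms, Dinoflagellates.
Count: 2.

2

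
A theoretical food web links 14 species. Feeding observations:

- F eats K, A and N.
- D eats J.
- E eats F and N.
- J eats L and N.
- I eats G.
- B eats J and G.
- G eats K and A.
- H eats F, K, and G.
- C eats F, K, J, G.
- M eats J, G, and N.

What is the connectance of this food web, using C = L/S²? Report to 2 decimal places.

C = 0.12

The web has S = 14 species and L = 23 feeding links.
C = L / S² = 23 / 196 = 0.1173 ≈ 0.12.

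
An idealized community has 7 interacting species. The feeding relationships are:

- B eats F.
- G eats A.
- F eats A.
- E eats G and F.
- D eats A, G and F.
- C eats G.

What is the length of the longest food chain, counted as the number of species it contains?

3 species

One longest chain: A → G → C.
It has 3 species and 2 links.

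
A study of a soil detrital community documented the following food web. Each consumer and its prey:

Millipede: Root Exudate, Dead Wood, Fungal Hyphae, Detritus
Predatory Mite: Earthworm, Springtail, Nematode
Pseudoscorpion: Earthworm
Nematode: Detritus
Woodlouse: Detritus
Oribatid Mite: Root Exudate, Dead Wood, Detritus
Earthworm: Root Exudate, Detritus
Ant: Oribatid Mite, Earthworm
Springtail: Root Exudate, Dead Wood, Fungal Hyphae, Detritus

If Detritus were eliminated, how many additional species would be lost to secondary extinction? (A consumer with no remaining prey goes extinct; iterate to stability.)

2

Remove Detritus.
Round 1: Nematode (all prey gone), Woodlouse (all prey gone) → extinct.
No further losses. Total secondary extinctions: 2.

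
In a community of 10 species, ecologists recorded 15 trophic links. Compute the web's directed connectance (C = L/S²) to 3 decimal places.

The web has S = 10 species and L = 15 feeding links.
C = L / S² = 15 / 100 = 0.1500 ≈ 0.150.

C = 0.150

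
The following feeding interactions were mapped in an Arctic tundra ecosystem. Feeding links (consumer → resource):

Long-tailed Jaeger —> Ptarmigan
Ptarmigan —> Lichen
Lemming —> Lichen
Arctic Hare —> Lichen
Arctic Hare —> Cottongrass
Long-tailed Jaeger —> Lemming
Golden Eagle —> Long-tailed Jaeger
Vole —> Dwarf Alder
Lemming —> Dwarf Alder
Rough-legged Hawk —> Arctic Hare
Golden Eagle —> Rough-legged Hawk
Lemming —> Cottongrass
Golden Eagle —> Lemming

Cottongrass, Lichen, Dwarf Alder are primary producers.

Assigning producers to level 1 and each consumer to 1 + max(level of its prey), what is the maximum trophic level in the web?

4

Producers (level 1): Cottongrass, Lichen, Dwarf Alder.
Cottongrass → Arctic Hare → Rough-legged Hawk → Golden Eagle gives Golden Eagle level 4.
No species has a prey at level 4, so no species reaches level 5.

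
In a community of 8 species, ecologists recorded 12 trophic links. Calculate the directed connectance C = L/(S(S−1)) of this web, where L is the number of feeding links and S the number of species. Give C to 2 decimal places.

C = 0.21

The web has S = 8 species and L = 12 feeding links.
C = L / (S(S−1)) = 12 / 56 = 0.2143 ≈ 0.21.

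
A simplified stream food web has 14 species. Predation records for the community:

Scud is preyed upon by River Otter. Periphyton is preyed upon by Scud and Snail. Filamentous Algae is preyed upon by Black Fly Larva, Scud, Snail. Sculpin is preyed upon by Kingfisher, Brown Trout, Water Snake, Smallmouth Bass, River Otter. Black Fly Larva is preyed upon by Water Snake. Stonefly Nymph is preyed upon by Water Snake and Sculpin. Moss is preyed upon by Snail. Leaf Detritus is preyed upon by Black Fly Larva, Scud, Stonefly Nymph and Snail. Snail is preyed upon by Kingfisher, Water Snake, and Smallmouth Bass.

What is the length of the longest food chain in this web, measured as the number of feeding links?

One longest chain: Leaf Detritus → Stonefly Nymph → Sculpin → Brown Trout.
It has 4 species and 3 links.

3 links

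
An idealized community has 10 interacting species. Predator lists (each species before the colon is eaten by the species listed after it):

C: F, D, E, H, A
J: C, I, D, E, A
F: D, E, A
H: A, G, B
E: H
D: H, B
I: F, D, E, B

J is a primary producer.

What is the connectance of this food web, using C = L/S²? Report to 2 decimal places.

C = 0.23

The web has S = 10 species and L = 23 feeding links.
C = L / S² = 23 / 100 = 0.2300 ≈ 0.23.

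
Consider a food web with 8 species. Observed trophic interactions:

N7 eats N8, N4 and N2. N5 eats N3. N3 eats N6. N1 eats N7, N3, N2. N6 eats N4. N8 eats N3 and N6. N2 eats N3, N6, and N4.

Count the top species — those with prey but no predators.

2

Top species (has prey, but nothing eats it): N5, N1.
Count: 2.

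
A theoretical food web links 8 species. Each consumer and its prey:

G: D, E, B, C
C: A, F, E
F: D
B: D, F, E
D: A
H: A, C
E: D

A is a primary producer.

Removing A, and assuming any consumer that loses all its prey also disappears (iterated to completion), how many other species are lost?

7

Remove A.
Round 1: D (all prey gone) → extinct.
Round 2: F (all prey gone), E (all prey gone) → extinct.
Round 3: B (all prey gone), C (all prey gone) → extinct.
Round 4: H (all prey gone), G (all prey gone) → extinct.
No further losses. Total secondary extinctions: 7.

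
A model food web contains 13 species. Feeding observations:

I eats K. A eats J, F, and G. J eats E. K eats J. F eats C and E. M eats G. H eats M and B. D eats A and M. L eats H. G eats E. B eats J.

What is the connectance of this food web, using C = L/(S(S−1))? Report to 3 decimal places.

C = 0.103

The web has S = 13 species and L = 16 feeding links.
C = L / (S(S−1)) = 16 / 156 = 0.1026 ≈ 0.103.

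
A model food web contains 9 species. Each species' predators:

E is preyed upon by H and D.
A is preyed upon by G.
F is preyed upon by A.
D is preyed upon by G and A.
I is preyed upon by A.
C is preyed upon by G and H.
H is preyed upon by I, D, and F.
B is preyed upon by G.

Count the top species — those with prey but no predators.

1

Top species (has prey, but nothing eats it): G.
Count: 1.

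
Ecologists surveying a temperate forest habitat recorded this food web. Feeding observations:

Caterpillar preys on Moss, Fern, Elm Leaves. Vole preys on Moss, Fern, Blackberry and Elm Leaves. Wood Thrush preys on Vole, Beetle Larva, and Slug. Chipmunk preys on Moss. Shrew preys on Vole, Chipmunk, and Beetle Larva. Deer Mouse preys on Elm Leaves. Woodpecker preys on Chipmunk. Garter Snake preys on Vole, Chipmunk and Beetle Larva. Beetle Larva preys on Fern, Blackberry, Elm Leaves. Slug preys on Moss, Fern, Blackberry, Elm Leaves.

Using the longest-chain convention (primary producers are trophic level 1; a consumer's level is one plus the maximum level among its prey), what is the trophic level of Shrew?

Elm Leaves is a producer → level 1.
Beetle Larva eats Elm Leaves (level 1); other prey at levels: Fern 1, Blackberry 1 → level 2.
Shrew eats Beetle Larva (level 2); other prey at levels: Chipmunk 2, Vole 2 → level 3.

Trophic level 3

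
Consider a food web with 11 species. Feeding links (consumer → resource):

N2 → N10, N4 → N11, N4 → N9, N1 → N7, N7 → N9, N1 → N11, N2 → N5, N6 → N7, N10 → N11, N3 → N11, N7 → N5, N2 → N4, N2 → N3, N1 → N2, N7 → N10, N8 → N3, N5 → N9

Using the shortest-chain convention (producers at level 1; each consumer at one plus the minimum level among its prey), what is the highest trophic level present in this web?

Producers (level 1): N11, N9.
Following each consumer down to its lowest-level prey: N11 → N10 → N2 (levels 1 through 3).
All prey of N2 (N10 2, N4 2, N5 2, N3 2) are at level 2 or above, so N2 is at level 1 + 2 = 3.
Every consumer has at least one prey at level 2 or below, so none exceeds level 3.

3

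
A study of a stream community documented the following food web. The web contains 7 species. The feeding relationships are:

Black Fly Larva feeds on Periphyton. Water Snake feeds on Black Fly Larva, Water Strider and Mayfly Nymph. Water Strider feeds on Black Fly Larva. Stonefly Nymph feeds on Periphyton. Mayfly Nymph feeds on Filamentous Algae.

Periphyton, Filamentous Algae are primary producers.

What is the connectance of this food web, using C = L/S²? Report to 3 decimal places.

C = 0.143

The web has S = 7 species and L = 7 feeding links.
C = L / S² = 7 / 49 = 0.1429 ≈ 0.143.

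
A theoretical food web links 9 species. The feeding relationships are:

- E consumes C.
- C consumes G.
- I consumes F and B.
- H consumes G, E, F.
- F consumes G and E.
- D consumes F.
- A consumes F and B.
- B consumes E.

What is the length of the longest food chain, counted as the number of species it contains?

5 species

One longest chain: G → C → E → F → D.
It has 5 species and 4 links.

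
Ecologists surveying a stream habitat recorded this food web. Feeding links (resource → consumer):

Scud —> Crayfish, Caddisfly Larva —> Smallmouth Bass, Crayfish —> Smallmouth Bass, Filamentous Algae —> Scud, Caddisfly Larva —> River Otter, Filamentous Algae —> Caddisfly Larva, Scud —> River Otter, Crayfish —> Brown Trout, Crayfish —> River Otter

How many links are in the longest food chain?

One longest chain: Filamentous Algae → Scud → Crayfish → Brown Trout.
It has 4 species and 3 links.

3 links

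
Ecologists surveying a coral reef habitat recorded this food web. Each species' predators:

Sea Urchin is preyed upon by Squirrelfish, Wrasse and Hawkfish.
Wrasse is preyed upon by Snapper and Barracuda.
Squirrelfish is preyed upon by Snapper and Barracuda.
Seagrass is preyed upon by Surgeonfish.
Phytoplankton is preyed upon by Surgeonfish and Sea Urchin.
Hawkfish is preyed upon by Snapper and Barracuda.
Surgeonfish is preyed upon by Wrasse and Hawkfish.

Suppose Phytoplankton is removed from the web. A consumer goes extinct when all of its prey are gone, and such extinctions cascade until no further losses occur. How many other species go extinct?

Remove Phytoplankton.
Round 1: Sea Urchin (all prey gone) → extinct.
Round 2: Squirrelfish (all prey gone) → extinct.
No further losses. Total secondary extinctions: 2.

2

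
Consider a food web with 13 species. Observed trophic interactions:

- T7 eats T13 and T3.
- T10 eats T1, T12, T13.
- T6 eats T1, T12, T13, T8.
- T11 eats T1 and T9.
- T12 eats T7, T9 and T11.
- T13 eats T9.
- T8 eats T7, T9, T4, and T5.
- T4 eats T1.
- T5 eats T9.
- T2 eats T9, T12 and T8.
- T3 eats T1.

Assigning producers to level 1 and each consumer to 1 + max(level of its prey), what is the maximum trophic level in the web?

Producers (level 1): T9, T1.
T9 → T13 → T7 → T12 → T2 gives T2 level 5.
No species has a prey at level 5, so no species reaches level 6.

5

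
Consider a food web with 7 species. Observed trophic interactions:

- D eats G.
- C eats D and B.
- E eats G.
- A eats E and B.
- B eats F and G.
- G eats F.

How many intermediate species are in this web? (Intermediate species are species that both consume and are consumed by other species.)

4

Intermediate species (has both prey and predators): G, B, E, D.
Count: 4.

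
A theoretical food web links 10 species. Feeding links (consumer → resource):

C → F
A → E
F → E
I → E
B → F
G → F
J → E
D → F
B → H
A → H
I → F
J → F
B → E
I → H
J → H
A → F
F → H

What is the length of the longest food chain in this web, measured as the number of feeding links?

One longest chain: E → F → J.
It has 3 species and 2 links.

2 links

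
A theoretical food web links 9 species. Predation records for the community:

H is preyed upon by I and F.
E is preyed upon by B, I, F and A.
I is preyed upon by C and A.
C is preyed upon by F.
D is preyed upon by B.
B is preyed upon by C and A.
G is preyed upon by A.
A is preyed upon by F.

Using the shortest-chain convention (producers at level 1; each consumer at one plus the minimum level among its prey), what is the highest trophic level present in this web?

3

Producers (level 1): H, E, D, G.
Following each consumer down to its lowest-level prey: E → B → C (levels 1 through 3).
All prey of C (B 2, I 2) are at level 2 or above, so C is at level 1 + 2 = 3.
Every consumer has at least one prey at level 2 or below, so none exceeds level 3.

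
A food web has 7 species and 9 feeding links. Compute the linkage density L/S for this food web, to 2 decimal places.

L/S = 1.29

There are L = 9 links among S = 7 species.
L/S = 9/7 = 1.2857 ≈ 1.29.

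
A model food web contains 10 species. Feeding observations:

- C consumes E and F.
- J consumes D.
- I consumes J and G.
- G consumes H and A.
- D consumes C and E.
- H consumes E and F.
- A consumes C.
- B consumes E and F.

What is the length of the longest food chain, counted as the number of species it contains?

5 species

One longest chain: F → C → D → J → I.
It has 5 species and 4 links.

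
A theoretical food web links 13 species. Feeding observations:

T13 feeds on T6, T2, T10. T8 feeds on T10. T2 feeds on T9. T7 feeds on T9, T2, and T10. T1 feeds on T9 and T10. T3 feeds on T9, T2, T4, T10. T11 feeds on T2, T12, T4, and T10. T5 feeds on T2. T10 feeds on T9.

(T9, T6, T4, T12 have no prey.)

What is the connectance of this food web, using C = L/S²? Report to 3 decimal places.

The web has S = 13 species and L = 20 feeding links.
C = L / S² = 20 / 169 = 0.1183 ≈ 0.118.

C = 0.118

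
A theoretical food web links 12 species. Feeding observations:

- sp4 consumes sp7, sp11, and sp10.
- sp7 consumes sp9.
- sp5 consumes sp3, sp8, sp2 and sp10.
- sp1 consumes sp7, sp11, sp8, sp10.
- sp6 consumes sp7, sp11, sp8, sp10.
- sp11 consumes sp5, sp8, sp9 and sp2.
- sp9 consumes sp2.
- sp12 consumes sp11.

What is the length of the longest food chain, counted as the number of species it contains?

4 species

One longest chain: sp2 → sp9 → sp11 → sp1.
It has 4 species and 3 links.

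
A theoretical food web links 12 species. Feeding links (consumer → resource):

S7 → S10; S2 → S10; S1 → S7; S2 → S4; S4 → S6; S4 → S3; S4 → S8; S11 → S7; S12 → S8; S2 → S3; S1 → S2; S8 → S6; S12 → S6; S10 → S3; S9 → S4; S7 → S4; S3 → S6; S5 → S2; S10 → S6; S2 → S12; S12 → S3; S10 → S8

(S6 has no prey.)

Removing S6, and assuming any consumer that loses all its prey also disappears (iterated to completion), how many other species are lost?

11

Remove S6.
Round 1: S3 (all prey gone), S8 (all prey gone) → extinct.
Round 2: S12 (all prey gone), S10 (all prey gone), S4 (all prey gone) → extinct.
Round 3: S2 (all prey gone), S9 (all prey gone), S7 (all prey gone) → extinct.
Round 4: S1 (all prey gone), S11 (all prey gone), S5 (all prey gone) → extinct.
No further losses. Total secondary extinctions: 11.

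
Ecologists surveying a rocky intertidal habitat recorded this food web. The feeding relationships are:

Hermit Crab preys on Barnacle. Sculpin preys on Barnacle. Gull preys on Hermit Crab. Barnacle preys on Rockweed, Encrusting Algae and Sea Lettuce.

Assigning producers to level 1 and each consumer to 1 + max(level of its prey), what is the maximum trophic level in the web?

4

Producers (level 1): Sea Lettuce, Rockweed, Encrusting Algae.
Sea Lettuce → Barnacle → Hermit Crab → Gull gives Gull level 4.
No species has a prey at level 4, so no species reaches level 5.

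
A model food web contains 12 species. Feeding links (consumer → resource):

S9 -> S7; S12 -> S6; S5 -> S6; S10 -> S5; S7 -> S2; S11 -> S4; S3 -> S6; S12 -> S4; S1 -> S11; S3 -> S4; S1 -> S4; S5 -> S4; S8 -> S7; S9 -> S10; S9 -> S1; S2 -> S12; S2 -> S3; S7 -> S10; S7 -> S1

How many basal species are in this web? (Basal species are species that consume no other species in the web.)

Basal species (no prey listed): S4, S6.
Count: 2.

2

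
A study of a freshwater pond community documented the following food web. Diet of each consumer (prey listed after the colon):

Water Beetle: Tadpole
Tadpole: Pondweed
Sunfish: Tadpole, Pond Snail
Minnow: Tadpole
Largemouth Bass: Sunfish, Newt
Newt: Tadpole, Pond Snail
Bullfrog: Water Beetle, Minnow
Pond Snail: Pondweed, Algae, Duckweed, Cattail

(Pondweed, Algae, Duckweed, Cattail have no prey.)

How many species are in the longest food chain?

4 species

One longest chain: Pondweed → Tadpole → Newt → Largemouth Bass.
It has 4 species and 3 links.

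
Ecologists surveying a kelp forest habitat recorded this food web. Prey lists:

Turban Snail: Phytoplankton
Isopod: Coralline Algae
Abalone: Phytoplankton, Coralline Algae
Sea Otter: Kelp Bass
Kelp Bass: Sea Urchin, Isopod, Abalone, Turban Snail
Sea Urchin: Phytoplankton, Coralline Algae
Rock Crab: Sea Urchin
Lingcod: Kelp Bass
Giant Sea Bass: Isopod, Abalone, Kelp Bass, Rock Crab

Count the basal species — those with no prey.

Basal species (no prey listed): Phytoplankton, Coralline Algae.
Count: 2.

2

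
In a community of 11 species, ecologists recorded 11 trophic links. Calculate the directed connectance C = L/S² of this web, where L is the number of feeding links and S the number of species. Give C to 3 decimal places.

C = 0.091

The web has S = 11 species and L = 11 feeding links.
C = L / S² = 11 / 121 = 0.0909 ≈ 0.091.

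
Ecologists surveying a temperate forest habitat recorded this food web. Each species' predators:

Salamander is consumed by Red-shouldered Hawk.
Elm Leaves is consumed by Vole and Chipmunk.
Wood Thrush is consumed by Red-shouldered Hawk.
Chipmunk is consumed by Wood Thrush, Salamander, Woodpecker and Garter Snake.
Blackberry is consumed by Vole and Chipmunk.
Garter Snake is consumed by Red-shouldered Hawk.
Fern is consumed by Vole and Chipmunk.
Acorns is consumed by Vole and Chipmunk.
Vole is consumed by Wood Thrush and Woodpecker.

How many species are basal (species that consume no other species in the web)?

Basal species (no prey listed): Blackberry, Acorns, Elm Leaves, Fern.
Count: 4.

4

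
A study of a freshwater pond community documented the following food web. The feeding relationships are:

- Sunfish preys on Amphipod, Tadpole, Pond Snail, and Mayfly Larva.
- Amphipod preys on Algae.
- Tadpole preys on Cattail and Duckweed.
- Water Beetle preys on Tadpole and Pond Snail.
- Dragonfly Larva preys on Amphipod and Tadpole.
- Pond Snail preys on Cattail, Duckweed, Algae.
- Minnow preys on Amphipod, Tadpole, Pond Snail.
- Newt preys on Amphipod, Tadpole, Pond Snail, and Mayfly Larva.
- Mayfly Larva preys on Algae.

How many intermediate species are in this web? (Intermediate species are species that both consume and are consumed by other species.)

Intermediate species (has both prey and predators): Tadpole, Pond Snail, Amphipod, Mayfly Larva.
Count: 4.

4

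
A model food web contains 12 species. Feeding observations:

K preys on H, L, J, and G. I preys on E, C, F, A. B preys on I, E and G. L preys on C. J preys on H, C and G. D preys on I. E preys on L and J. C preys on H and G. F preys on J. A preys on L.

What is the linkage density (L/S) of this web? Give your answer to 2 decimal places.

L/S = 1.83

There are L = 22 links among S = 12 species.
L/S = 22/12 = 1.8333 ≈ 1.83.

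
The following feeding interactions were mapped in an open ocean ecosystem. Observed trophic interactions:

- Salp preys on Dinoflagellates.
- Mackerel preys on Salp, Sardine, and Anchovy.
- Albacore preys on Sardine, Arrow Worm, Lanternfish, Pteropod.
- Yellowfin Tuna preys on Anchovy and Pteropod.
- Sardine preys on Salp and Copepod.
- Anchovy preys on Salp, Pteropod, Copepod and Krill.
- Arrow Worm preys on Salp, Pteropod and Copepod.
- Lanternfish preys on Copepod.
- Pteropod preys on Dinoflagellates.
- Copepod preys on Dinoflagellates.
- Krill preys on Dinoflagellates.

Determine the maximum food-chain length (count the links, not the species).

One longest chain: Dinoflagellates → Salp → Arrow Worm → Albacore.
It has 4 species and 3 links.

3 links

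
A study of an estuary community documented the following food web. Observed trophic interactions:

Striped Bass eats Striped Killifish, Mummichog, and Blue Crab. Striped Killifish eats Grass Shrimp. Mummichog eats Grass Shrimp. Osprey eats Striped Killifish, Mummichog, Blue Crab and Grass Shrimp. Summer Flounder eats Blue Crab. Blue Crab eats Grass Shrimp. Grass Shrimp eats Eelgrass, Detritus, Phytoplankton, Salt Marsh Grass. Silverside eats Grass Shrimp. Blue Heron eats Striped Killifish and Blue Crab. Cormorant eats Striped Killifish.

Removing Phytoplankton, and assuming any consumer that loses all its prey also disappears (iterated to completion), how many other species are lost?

Remove Phytoplankton.
Every predator of it retains at least one other prey: Grass Shrimp still has Eelgrass, Detritus, Salt Marsh Grass.
No consumer loses all prey, so no secondary extinctions occur.

0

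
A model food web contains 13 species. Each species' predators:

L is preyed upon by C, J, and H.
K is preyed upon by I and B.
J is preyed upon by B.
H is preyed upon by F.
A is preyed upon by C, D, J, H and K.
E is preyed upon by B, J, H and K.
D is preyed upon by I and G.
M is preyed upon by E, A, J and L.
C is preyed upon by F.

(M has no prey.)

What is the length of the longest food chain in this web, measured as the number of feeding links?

One longest chain: M → A → D → G.
It has 4 species and 3 links.

3 links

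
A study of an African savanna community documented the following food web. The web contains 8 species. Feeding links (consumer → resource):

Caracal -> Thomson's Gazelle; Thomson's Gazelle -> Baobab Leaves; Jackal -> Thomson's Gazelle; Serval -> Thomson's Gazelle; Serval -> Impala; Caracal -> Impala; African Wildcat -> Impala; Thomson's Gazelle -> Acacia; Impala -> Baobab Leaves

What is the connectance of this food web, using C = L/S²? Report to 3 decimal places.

C = 0.141

The web has S = 8 species and L = 9 feeding links.
C = L / S² = 9 / 64 = 0.1406 ≈ 0.141.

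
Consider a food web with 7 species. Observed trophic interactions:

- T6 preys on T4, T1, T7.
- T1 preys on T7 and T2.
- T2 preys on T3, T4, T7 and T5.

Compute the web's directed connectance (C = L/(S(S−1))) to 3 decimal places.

C = 0.214

The web has S = 7 species and L = 9 feeding links.
C = L / (S(S−1)) = 9 / 42 = 0.2143 ≈ 0.214.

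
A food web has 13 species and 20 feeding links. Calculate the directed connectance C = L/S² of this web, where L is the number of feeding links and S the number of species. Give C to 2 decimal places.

C = 0.12

The web has S = 13 species and L = 20 feeding links.
C = L / S² = 20 / 169 = 0.1183 ≈ 0.12.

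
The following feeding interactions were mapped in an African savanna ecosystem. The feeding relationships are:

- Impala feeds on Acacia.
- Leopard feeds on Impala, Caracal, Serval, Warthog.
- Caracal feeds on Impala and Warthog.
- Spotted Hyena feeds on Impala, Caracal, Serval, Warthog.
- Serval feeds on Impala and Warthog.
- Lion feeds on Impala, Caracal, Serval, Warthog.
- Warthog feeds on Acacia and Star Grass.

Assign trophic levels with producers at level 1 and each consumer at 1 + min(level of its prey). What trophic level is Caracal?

Trophic level 3

Acacia is a producer → level 1.
Impala eats Acacia → level 2.
Caracal eats Impala → level 3.
No prey of Caracal is below level 2, so 3 is the minimum.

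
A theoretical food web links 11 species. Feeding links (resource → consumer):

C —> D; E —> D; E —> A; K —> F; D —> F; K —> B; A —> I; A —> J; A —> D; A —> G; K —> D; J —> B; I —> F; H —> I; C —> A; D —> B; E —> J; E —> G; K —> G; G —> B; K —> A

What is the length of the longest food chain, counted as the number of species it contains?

One longest chain: C → A → G → B.
It has 4 species and 3 links.

4 species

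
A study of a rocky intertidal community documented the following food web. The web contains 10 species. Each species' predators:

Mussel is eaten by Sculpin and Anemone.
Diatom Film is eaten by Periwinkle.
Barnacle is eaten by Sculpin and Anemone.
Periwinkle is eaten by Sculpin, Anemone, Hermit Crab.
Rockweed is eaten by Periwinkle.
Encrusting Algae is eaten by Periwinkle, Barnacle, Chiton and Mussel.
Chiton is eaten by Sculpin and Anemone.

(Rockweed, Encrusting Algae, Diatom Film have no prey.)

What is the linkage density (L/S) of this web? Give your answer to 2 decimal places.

There are L = 15 links among S = 10 species.
L/S = 15/10 = 1.5000 ≈ 1.50.

L/S = 1.50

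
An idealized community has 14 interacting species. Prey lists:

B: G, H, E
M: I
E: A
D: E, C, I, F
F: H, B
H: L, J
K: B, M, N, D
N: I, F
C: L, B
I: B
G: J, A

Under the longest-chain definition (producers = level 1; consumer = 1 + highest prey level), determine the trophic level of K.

J is a producer → level 1.
G eats J (level 1); other prey at levels: A 1 → level 2.
B eats G (level 2); other prey at levels: H 2, E 2 → level 3.
I eats B → level 4.
M eats I → level 5.
K eats M (level 5); other prey at levels: B 3, N 5, D 5 → level 6.

Trophic level 6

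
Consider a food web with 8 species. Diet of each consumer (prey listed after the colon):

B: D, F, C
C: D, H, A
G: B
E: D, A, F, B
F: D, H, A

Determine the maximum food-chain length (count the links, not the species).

3 links

One longest chain: D → F → B → E.
It has 4 species and 3 links.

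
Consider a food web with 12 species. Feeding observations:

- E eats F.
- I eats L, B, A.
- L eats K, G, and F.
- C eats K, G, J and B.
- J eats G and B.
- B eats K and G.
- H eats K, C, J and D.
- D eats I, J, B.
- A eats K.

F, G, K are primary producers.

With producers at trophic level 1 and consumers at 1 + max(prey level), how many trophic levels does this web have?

5

Producers (level 1): F, G, K.
G → B → J → C → H gives H level 5.
No species has a prey at level 5, so no species reaches level 6.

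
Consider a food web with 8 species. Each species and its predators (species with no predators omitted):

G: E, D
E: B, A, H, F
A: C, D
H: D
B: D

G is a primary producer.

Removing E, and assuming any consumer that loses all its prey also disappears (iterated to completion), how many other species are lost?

5

Remove E.
Round 1: B (all prey gone), A (all prey gone), H (all prey gone), F (all prey gone) → extinct.
Round 2: C (all prey gone) → extinct.
No further losses. Total secondary extinctions: 5.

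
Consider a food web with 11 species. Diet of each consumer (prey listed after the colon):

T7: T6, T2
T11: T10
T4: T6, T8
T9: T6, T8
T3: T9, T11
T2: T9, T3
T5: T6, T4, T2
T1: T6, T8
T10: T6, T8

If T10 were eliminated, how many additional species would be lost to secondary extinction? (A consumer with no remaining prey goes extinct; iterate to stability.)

Remove T10.
Round 1: T11 (all prey gone) → extinct.
No further losses. Total secondary extinctions: 1.

1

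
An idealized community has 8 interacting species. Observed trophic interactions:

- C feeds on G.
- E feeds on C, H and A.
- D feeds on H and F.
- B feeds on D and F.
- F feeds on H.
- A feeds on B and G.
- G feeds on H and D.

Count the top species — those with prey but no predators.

Top species (has prey, but nothing eats it): E.
Count: 1.

1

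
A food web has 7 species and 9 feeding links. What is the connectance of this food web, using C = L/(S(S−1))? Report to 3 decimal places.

C = 0.214

The web has S = 7 species and L = 9 feeding links.
C = L / (S(S−1)) = 9 / 42 = 0.2143 ≈ 0.214.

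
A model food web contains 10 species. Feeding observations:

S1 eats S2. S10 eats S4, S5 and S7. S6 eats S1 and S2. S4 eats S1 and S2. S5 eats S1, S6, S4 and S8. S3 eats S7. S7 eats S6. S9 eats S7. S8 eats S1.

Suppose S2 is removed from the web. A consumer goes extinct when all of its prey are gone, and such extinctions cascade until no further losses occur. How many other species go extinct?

9

Remove S2.
Round 1: S1 (all prey gone) → extinct.
Round 2: S6 (all prey gone), S4 (all prey gone), S8 (all prey gone) → extinct.
Round 3: S7 (all prey gone), S5 (all prey gone) → extinct.
Round 4: S10 (all prey gone), S3 (all prey gone), S9 (all prey gone) → extinct.
No further losses. Total secondary extinctions: 9.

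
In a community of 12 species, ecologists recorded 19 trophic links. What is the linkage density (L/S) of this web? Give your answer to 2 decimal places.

There are L = 19 links among S = 12 species.
L/S = 19/12 = 1.5833 ≈ 1.58.

L/S = 1.58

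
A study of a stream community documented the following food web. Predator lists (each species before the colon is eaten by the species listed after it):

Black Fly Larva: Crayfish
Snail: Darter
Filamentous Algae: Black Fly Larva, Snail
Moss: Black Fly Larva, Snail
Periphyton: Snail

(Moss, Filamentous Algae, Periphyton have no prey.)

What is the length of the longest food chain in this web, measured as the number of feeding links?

2 links

One longest chain: Moss → Snail → Darter.
It has 3 species and 2 links.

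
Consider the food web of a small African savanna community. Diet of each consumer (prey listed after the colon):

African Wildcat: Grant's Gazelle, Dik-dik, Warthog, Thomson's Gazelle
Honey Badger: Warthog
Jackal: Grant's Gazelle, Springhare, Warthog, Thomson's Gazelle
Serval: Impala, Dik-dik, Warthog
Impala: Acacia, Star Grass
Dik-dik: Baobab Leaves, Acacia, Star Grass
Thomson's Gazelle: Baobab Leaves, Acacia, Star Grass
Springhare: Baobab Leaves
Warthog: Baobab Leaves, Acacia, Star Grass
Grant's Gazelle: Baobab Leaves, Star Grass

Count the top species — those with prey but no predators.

Top species (has prey, but nothing eats it): African Wildcat, Jackal, Serval, Honey Badger.
Count: 4.

4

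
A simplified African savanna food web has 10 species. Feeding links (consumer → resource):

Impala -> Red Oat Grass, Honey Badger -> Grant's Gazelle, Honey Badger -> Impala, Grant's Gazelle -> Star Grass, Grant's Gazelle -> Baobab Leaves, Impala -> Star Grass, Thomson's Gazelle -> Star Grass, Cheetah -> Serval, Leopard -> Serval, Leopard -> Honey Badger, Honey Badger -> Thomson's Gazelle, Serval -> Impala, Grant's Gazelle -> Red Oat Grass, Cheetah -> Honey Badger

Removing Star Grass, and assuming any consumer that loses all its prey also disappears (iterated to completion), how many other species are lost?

Remove Star Grass.
Round 1: Thomson's Gazelle (all prey gone) → extinct.
No further losses. Total secondary extinctions: 1.

1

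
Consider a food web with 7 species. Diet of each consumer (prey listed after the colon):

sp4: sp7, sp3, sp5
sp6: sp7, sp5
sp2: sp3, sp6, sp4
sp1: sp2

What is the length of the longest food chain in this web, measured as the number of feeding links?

One longest chain: sp7 → sp6 → sp2 → sp1.
It has 4 species and 3 links.

3 links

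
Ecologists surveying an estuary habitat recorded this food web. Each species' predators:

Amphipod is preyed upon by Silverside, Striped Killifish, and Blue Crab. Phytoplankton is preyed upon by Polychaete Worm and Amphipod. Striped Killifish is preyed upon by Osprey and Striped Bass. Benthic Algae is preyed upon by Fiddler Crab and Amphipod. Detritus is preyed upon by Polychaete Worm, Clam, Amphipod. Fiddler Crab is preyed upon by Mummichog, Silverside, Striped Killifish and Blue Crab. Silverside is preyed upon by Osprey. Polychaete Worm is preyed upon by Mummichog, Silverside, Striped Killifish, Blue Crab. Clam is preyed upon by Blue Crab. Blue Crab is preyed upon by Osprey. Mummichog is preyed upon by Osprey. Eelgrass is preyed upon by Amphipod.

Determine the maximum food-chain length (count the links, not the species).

3 links

One longest chain: Detritus → Clam → Blue Crab → Osprey.
It has 4 species and 3 links.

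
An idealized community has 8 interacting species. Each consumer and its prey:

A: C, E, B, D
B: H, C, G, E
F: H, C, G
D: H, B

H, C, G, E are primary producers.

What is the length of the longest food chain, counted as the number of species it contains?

One longest chain: H → B → D → A.
It has 4 species and 3 links.

4 species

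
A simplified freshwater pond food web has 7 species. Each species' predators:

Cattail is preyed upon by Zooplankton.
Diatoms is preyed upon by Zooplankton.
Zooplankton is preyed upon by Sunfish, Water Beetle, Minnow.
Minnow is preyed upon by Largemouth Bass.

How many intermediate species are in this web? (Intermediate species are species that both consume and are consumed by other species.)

2

Intermediate species (has both prey and predators): Zooplankton, Minnow.
Count: 2.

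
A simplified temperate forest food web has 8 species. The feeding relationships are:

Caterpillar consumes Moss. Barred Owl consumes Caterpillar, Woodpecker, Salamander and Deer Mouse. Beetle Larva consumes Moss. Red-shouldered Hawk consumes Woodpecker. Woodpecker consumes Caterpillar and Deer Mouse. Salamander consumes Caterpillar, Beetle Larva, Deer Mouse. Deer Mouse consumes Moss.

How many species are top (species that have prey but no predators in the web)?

2

Top species (has prey, but nothing eats it): Red-shouldered Hawk, Barred Owl.
Count: 2.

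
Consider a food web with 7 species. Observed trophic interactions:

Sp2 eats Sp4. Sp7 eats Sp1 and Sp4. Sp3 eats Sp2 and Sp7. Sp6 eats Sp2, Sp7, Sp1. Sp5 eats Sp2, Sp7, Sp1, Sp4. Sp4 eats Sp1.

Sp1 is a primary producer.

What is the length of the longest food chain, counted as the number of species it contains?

One longest chain: Sp1 → Sp4 → Sp7 → Sp5.
It has 4 species and 3 links.

4 species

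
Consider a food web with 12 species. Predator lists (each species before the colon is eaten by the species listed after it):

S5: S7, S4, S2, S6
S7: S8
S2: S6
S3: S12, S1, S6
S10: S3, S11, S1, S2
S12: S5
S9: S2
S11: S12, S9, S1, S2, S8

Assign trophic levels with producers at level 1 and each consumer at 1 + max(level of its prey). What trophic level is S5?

S10 is a producer → level 1.
S3 eats S10 → level 2.
S12 eats S3 (level 2); other prey at levels: S11 2 → level 3.
S5 eats S12 → level 4.

Trophic level 4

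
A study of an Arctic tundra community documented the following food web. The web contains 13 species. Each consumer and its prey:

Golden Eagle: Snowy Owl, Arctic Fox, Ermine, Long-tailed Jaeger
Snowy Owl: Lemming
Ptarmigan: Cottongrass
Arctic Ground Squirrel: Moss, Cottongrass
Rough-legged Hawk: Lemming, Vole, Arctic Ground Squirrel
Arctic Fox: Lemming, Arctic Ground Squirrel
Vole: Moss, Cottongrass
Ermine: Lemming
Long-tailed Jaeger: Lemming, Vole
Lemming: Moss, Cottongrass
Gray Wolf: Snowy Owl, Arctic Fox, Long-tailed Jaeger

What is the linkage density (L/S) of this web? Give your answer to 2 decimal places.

L/S = 1.77

There are L = 23 links among S = 13 species.
L/S = 23/13 = 1.7692 ≈ 1.77.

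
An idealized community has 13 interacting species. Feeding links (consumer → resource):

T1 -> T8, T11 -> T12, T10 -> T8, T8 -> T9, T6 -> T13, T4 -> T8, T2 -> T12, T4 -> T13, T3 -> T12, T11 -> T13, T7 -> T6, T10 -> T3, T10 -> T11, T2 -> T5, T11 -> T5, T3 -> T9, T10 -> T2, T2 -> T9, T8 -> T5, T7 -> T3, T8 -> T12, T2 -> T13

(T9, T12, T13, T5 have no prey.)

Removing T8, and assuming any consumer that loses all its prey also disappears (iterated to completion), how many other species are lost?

Remove T8.
Round 1: T1 (all prey gone) → extinct.
No further losses. Total secondary extinctions: 1.

1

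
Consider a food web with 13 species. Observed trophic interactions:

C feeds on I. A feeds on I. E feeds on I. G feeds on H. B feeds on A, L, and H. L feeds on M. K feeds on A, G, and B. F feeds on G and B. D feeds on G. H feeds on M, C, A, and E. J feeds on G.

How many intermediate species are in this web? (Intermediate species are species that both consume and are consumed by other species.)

7

Intermediate species (has both prey and predators): C, A, L, E, H, G, B.
Count: 7.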